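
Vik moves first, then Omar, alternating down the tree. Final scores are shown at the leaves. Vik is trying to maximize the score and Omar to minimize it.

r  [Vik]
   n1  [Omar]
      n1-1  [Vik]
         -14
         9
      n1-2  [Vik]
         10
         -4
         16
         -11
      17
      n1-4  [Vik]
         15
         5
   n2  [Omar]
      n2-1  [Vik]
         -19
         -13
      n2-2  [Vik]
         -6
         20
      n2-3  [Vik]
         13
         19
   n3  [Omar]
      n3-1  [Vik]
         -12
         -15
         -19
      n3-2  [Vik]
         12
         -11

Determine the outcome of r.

9

n1-1 (Vik): max(-14, 9) = 9
n1-2 (Vik): max(10, -4, 16, -11) = 16
n1-4 (Vik): max(15, 5) = 15
n1 (Omar): min(9, 16, 17, 15) = 9
n2-1 (Vik): max(-19, -13) = -13
n2-2 (Vik): max(-6, 20) = 20
n2-3 (Vik): max(13, 19) = 19
n2 (Omar): min(-13, 20, 19) = -13
n3-1 (Vik): max(-12, -15, -19) = -12
n3-2 (Vik): max(12, -11) = 12
n3 (Omar): min(-12, 12) = -12
r (Vik): max(9, -13, -12) = 9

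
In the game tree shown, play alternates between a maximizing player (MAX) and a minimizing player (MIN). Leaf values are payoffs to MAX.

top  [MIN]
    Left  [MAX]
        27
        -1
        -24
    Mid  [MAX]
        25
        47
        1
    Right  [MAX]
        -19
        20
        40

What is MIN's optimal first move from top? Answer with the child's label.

Left (MAX): max(27, -1, -24) = 27
Mid (MAX): max(25, 47, 1) = 47
Right (MAX): max(-19, 20, 40) = 40
top (MIN): min(27, 47, 40) = 27
MIN at top wants the lowest of {Left=27, Mid=47, Right=40}, so chooses Left.

Left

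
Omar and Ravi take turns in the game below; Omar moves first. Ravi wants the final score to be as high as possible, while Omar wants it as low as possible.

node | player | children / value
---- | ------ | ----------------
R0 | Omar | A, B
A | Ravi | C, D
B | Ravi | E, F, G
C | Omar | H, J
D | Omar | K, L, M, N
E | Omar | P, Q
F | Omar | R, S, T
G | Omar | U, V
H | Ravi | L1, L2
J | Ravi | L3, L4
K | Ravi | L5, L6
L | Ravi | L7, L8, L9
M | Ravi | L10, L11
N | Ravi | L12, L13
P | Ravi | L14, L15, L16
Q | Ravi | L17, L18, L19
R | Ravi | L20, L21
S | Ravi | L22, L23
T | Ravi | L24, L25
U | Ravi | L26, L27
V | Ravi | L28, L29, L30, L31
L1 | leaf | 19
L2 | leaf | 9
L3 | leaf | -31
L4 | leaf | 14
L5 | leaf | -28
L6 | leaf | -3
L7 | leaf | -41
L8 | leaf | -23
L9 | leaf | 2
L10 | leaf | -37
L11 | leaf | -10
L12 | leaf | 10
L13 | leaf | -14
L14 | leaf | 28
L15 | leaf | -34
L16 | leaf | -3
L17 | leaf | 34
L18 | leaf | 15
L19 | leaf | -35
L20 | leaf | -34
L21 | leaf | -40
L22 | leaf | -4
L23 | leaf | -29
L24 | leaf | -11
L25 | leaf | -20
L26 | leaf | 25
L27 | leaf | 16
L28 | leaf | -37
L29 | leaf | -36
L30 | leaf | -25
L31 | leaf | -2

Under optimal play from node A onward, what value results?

H (Ravi): max(19, 9) = 19
J (Ravi): max(-31, 14) = 14
C (Omar): min(19, 14) = 14
K (Ravi): max(-28, -3) = -3
L (Ravi): max(-41, -23, 2) = 2
M (Ravi): max(-37, -10) = -10
N (Ravi): max(10, -14) = 10
D (Omar): min(-3, 2, -10, 10) = -10
A (Ravi): max(14, -10) = 14

14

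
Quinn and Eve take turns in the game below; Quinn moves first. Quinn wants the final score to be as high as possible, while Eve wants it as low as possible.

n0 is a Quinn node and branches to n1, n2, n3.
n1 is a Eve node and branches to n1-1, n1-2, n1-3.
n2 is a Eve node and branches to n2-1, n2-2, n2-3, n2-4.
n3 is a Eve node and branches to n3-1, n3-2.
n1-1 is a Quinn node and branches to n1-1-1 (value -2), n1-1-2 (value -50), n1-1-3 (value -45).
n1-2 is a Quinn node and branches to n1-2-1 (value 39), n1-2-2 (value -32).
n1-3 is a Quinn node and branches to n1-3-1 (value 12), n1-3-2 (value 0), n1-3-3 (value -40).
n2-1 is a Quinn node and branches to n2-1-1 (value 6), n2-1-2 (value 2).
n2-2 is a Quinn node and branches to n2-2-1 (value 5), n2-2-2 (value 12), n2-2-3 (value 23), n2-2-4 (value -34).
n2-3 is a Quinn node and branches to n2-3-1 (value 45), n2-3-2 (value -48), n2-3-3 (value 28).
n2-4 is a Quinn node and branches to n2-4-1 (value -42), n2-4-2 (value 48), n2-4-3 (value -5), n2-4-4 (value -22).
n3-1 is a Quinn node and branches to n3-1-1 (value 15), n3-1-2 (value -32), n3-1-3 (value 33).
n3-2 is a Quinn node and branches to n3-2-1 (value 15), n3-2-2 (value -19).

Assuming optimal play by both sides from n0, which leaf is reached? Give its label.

n1-1 (Quinn): max(-2, -50, -45) = -2
n1-2 (Quinn): max(39, -32) = 39
n1-3 (Quinn): max(12, 0, -40) = 12
n1 (Eve): min(-2, 39, 12) = -2
n2-1 (Quinn): max(6, 2) = 6
n2-2 (Quinn): max(5, 12, 23, -34) = 23
n2-3 (Quinn): max(45, -48, 28) = 45
n2-4 (Quinn): max(-42, 48, -5, -22) = 48
n2 (Eve): min(6, 23, 45, 48) = 6
n3-1 (Quinn): max(15, -32, 33) = 33
n3-2 (Quinn): max(15, -19) = 15
n3 (Eve): min(33, 15) = 15
n0 (Quinn): max(-2, 6, 15) = 15
At n0, Quinn picks n3 (highest: 15).
At n3, Eve picks n3-2 (lowest: 15).
At n3-2, Quinn picks n3-2-1 (highest: 15).
Terminal value 15.

n3-2-1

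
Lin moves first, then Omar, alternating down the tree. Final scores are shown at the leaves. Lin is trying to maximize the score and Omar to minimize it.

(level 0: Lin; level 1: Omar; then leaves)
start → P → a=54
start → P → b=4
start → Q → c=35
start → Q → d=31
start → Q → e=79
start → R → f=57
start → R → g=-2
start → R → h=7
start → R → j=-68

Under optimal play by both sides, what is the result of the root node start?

P (Omar): min(54, 4) = 4
Q (Omar): min(35, 31, 79) = 31
R (Omar): min(57, -2, 7, -68) = -68
start (Lin): max(4, 31, -68) = 31

31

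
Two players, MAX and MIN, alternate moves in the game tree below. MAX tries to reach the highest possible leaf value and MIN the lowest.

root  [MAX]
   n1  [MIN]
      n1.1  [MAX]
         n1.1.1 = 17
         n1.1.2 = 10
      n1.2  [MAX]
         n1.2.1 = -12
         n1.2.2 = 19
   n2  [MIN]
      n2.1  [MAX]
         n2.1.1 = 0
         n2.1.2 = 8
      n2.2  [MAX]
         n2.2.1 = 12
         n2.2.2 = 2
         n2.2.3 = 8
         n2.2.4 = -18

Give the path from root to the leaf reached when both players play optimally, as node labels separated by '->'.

n1.1 (MAX): max(17, 10) = 17
n1.2 (MAX): max(-12, 19) = 19
n1 (MIN): min(17, 19) = 17
n2.1 (MAX): max(0, 8) = 8
n2.2 (MAX): max(12, 2, 8, -18) = 12
n2 (MIN): min(8, 12) = 8
root (MAX): max(17, 8) = 17
At root, MAX picks n1 (highest: 17).
At n1, MIN picks n1.1 (lowest: 17).
At n1.1, MAX picks n1.1.1 (highest: 17).
Terminal value 17.

root -> n1 -> n1.1 -> n1.1.1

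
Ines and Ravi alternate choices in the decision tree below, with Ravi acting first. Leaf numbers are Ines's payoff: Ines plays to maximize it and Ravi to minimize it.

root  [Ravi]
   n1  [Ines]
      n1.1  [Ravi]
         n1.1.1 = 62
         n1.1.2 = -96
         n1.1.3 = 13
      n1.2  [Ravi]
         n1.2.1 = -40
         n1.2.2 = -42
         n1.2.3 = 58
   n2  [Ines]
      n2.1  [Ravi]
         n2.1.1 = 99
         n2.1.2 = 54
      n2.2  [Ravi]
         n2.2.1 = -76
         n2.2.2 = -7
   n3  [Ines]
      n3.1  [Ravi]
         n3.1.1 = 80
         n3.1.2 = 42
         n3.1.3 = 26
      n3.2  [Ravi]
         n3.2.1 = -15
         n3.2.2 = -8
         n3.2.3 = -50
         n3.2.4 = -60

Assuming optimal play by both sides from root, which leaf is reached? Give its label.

n1.1 (Ravi): min(62, -96, 13) = -96
n1.2 (Ravi): min(-40, -42, 58) = -42
n1 (Ines): max(-96, -42) = -42
n2.1 (Ravi): min(99, 54) = 54
n2.2 (Ravi): min(-76, -7) = -76
n2 (Ines): max(54, -76) = 54
n3.1 (Ravi): min(80, 42, 26) = 26
n3.2 (Ravi): min(-15, -8, -50, -60) = -60
n3 (Ines): max(26, -60) = 26
root (Ravi): min(-42, 54, 26) = -42
At root, Ravi picks n1 (lowest: -42).
At n1, Ines picks n1.2 (highest: -42).
At n1.2, Ravi picks n1.2.2 (lowest: -42).
Terminal value -42.

n1.2.2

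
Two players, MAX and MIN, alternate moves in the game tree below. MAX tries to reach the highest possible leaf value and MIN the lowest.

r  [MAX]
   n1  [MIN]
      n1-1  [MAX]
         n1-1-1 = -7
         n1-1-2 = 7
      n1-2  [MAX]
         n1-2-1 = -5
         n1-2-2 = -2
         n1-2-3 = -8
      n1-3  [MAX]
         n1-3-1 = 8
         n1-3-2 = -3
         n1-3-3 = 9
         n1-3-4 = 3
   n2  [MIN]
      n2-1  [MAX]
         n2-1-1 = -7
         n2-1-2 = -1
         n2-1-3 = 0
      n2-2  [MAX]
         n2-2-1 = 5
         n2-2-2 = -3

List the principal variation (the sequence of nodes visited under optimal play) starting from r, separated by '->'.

r -> n2 -> n2-1 -> n2-1-3

n1-1 (MAX): max(-7, 7) = 7
n1-2 (MAX): max(-5, -2, -8) = -2
n1-3 (MAX): max(8, -3, 9, 3) = 9
n1 (MIN): min(7, -2, 9) = -2
n2-1 (MAX): max(-7, -1, 0) = 0
n2-2 (MAX): max(5, -3) = 5
n2 (MIN): min(0, 5) = 0
r (MAX): max(-2, 0) = 0
At r, MAX picks n2 (highest: 0).
At n2, MIN picks n2-1 (lowest: 0).
At n2-1, MAX picks n2-1-3 (highest: 0).
Terminal value 0.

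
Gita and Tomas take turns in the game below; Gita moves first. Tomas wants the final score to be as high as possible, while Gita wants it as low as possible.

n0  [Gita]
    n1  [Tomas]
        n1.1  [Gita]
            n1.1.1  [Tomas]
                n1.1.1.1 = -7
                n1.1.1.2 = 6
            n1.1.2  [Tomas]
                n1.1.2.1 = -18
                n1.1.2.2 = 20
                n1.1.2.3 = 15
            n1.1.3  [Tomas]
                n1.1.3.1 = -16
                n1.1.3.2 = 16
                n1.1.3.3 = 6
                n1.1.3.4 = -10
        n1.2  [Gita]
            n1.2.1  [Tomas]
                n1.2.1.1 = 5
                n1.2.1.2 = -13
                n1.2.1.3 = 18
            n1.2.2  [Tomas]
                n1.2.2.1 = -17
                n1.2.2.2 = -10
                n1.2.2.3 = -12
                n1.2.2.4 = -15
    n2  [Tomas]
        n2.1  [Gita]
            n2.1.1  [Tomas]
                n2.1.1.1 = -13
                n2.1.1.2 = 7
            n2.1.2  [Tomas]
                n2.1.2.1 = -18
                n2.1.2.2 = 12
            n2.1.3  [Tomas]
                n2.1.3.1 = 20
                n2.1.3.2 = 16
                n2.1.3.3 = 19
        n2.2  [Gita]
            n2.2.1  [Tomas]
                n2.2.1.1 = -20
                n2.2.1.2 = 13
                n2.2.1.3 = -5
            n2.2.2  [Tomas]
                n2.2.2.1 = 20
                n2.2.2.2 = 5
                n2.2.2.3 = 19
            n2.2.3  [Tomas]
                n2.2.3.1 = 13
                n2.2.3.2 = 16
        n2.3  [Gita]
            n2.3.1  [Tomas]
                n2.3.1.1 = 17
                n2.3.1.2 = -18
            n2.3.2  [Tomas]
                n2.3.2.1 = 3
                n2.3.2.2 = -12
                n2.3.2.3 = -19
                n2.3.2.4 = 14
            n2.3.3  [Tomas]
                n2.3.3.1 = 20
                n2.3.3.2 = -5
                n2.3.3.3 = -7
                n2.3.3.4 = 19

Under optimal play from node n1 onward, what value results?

n1.1.1 (Tomas): max(-7, 6) = 6
n1.1.2 (Tomas): max(-18, 20, 15) = 20
n1.1.3 (Tomas): max(-16, 16, 6, -10) = 16
n1.1 (Gita): min(6, 20, 16) = 6
n1.2.1 (Tomas): max(5, -13, 18) = 18
n1.2.2 (Tomas): max(-17, -10, -12, -15) = -10
n1.2 (Gita): min(18, -10) = -10
n1 (Tomas): max(6, -10) = 6

6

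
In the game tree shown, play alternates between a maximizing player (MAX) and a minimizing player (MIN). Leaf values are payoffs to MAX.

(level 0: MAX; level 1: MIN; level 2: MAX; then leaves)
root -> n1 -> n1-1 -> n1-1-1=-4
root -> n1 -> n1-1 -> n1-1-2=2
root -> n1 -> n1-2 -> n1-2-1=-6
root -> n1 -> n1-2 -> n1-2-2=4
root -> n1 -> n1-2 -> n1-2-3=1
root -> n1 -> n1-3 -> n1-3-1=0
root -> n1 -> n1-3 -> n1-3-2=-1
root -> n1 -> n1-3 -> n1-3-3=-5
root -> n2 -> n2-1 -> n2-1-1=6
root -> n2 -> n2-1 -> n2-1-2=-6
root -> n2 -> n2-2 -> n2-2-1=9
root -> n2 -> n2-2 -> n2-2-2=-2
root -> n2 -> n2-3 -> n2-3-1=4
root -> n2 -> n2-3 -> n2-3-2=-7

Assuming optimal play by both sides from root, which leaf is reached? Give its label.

n2-3-1

n1-1 (MAX): max(-4, 2) = 2
n1-2 (MAX): max(-6, 4, 1) = 4
n1-3 (MAX): max(0, -1, -5) = 0
n1 (MIN): min(2, 4, 0) = 0
n2-1 (MAX): max(6, -6) = 6
n2-2 (MAX): max(9, -2) = 9
n2-3 (MAX): max(4, -7) = 4
n2 (MIN): min(6, 9, 4) = 4
root (MAX): max(0, 4) = 4
At root, MAX picks n2 (highest: 4).
At n2, MIN picks n2-3 (lowest: 4).
At n2-3, MAX picks n2-3-1 (highest: 4).
Terminal value 4.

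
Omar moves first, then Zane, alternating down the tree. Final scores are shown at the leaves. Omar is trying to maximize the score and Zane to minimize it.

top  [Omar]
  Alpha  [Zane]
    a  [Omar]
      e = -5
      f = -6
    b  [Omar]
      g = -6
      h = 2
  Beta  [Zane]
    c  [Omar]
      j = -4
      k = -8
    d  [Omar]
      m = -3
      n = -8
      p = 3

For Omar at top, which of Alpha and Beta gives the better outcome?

a (Omar): max(-5, -6) = -5
b (Omar): max(-6, 2) = 2
Alpha (Zane): min(-5, 2) = -5
c (Omar): max(-4, -8) = -4
d (Omar): max(-3, -8, 3) = 3
Beta (Zane): min(-4, 3) = -4
Omar prefers the higher value; Alpha=-5, Beta=-4. Beta is better since -4 > -5.

Beta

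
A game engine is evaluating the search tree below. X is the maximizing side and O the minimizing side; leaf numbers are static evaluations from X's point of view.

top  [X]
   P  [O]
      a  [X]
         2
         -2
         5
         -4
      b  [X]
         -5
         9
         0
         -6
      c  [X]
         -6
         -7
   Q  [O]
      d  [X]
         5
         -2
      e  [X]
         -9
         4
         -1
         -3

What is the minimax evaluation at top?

a (X): max(2, -2, 5, -4) = 5
b (X): max(-5, 9, 0, -6) = 9
c (X): max(-6, -7) = -6
P (O): min(5, 9, -6) = -6
d (X): max(5, -2) = 5
e (X): max(-9, 4, -1, -3) = 4
Q (O): min(5, 4) = 4
top (X): max(-6, 4) = 4

4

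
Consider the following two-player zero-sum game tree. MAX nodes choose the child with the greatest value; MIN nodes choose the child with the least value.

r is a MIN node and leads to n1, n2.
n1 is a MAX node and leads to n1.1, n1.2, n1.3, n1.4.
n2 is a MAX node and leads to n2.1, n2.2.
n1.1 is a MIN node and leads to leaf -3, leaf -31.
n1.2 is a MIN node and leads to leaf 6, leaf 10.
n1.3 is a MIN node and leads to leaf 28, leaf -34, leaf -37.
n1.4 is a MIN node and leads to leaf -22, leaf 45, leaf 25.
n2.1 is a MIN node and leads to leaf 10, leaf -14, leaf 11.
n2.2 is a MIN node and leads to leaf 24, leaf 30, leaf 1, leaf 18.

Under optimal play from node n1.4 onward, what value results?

-22

n1.4 (MIN): min(-22, 45, 25) = -22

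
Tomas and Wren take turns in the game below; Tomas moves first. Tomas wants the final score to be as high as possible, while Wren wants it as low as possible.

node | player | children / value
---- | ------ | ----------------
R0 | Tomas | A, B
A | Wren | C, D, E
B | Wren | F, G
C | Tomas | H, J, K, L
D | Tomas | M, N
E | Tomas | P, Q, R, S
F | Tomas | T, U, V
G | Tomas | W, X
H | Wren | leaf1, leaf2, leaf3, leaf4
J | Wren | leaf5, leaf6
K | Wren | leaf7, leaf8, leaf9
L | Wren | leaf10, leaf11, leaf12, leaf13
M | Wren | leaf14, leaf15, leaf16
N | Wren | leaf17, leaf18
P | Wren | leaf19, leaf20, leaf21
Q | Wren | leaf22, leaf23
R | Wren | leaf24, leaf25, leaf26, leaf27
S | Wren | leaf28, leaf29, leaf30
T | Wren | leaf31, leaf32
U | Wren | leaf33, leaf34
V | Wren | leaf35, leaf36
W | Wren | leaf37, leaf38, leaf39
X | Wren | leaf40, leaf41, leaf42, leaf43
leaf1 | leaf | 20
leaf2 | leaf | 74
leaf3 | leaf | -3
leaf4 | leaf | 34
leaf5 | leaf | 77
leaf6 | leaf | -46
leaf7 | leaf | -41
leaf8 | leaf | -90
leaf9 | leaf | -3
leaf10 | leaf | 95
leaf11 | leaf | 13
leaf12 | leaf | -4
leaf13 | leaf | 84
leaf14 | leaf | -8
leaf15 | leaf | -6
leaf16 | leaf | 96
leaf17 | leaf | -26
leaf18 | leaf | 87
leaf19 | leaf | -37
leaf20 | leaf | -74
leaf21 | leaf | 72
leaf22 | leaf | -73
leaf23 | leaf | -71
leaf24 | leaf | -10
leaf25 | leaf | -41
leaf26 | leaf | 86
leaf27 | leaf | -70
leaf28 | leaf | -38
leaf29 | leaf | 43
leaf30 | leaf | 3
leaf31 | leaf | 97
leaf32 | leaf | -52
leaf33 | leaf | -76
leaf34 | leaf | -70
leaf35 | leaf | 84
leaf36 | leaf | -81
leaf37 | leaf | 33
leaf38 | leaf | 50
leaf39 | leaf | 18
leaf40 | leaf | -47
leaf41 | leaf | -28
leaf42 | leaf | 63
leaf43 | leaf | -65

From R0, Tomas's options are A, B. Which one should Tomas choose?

H (Wren): min(20, 74, -3, 34) = -3
J (Wren): min(77, -46) = -46
K (Wren): min(-41, -90, -3) = -90
L (Wren): min(95, 13, -4, 84) = -4
C (Tomas): max(-3, -46, -90, -4) = -3
M (Wren): min(-8, -6, 96) = -8
N (Wren): min(-26, 87) = -26
D (Tomas): max(-8, -26) = -8
P (Wren): min(-37, -74, 72) = -74
Q (Wren): min(-73, -71) = -73
R (Wren): min(-10, -41, 86, -70) = -70
S (Wren): min(-38, 43, 3) = -38
E (Tomas): max(-74, -73, -70, -38) = -38
A (Wren): min(-3, -8, -38) = -38
T (Wren): min(97, -52) = -52
U (Wren): min(-76, -70) = -76
V (Wren): min(84, -81) = -81
F (Tomas): max(-52, -76, -81) = -52
W (Wren): min(33, 50, 18) = 18
X (Wren): min(-47, -28, 63, -65) = -65
G (Tomas): max(18, -65) = 18
B (Wren): min(-52, 18) = -52
R0 (Tomas): max(-38, -52) = -38
Tomas at R0 wants the highest of {A=-38, B=-52}, so chooses A.

A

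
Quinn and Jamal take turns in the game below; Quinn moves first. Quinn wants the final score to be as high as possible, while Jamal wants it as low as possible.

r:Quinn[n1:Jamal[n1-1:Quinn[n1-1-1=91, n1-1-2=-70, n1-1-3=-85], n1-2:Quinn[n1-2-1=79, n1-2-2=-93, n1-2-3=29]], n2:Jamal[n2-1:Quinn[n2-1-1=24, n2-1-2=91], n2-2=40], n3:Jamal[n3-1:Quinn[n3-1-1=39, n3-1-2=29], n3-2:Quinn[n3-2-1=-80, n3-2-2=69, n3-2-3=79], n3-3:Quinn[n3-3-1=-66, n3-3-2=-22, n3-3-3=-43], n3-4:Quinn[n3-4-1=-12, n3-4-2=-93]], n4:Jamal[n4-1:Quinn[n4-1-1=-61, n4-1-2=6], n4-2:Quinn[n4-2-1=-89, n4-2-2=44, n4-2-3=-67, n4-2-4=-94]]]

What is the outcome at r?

79

n1-1 (Quinn): max(91, -70, -85) = 91
n1-2 (Quinn): max(79, -93, 29) = 79
n1 (Jamal): min(91, 79) = 79
n2-1 (Quinn): max(24, 91) = 91
n2 (Jamal): min(91, 40) = 40
n3-1 (Quinn): max(39, 29) = 39
n3-2 (Quinn): max(-80, 69, 79) = 79
n3-3 (Quinn): max(-66, -22, -43) = -22
n3-4 (Quinn): max(-12, -93) = -12
n3 (Jamal): min(39, 79, -22, -12) = -22
n4-1 (Quinn): max(-61, 6) = 6
n4-2 (Quinn): max(-89, 44, -67, -94) = 44
n4 (Jamal): min(6, 44) = 6
r (Quinn): max(79, 40, -22, 6) = 79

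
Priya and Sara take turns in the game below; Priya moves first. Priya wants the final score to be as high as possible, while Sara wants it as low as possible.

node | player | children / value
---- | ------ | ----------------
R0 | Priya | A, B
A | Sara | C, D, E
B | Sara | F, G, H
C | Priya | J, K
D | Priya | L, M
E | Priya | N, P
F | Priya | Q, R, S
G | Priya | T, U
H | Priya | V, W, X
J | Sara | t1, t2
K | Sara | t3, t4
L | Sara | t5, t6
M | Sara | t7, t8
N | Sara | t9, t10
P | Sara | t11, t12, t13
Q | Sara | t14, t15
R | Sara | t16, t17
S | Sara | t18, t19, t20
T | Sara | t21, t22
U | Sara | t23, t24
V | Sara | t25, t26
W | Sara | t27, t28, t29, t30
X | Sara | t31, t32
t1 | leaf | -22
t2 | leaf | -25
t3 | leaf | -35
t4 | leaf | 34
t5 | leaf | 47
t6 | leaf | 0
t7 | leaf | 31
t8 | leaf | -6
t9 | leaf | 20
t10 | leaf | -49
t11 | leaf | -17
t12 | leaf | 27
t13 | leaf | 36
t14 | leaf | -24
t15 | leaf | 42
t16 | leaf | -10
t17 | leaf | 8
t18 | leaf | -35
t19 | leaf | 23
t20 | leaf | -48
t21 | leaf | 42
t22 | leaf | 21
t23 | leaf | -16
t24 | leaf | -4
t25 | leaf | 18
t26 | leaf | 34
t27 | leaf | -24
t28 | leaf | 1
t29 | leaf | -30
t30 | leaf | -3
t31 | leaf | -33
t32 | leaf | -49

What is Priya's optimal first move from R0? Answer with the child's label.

B

J (Sara): min(-22, -25) = -25
K (Sara): min(-35, 34) = -35
C (Priya): max(-25, -35) = -25
L (Sara): min(47, 0) = 0
M (Sara): min(31, -6) = -6
D (Priya): max(0, -6) = 0
N (Sara): min(20, -49) = -49
P (Sara): min(-17, 27, 36) = -17
E (Priya): max(-49, -17) = -17
A (Sara): min(-25, 0, -17) = -25
Q (Sara): min(-24, 42) = -24
R (Sara): min(-10, 8) = -10
S (Sara): min(-35, 23, -48) = -48
F (Priya): max(-24, -10, -48) = -10
T (Sara): min(42, 21) = 21
U (Sara): min(-16, -4) = -16
G (Priya): max(21, -16) = 21
V (Sara): min(18, 34) = 18
W (Sara): min(-24, 1, -30, -3) = -30
X (Sara): min(-33, -49) = -49
H (Priya): max(18, -30, -49) = 18
B (Sara): min(-10, 21, 18) = -10
R0 (Priya): max(-25, -10) = -10
Priya at R0 wants the highest of {A=-25, B=-10}, so chooses B.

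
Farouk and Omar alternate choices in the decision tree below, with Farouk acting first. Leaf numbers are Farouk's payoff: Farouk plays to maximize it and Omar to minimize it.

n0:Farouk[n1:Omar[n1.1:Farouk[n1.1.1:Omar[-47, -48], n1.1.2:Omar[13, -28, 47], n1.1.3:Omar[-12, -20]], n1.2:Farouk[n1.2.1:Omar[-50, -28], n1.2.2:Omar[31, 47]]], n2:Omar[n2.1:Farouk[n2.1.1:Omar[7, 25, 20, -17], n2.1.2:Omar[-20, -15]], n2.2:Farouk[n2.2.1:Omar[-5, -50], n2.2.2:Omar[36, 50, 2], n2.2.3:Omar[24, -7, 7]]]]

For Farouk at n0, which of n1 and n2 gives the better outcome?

n1.1.1 (Omar): min(-47, -48) = -48
n1.1.2 (Omar): min(13, -28, 47) = -28
n1.1.3 (Omar): min(-12, -20) = -20
n1.1 (Farouk): max(-48, -28, -20) = -20
n1.2.1 (Omar): min(-50, -28) = -50
n1.2.2 (Omar): min(31, 47) = 31
n1.2 (Farouk): max(-50, 31) = 31
n1 (Omar): min(-20, 31) = -20
n2.1.1 (Omar): min(7, 25, 20, -17) = -17
n2.1.2 (Omar): min(-20, -15) = -20
n2.1 (Farouk): max(-17, -20) = -17
n2.2.1 (Omar): min(-5, -50) = -50
n2.2.2 (Omar): min(36, 50, 2) = 2
n2.2.3 (Omar): min(24, -7, 7) = -7
n2.2 (Farouk): max(-50, 2, -7) = 2
n2 (Omar): min(-17, 2) = -17
Farouk prefers the higher value; n1=-20, n2=-17. n2 is better since -17 > -20.

n2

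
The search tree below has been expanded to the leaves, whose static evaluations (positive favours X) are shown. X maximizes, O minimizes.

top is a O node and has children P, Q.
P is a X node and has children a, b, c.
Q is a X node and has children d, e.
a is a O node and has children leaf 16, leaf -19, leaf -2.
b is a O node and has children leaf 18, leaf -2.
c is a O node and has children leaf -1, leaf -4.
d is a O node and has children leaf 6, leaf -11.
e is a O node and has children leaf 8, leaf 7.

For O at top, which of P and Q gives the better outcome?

P

a (O): min(16, -19, -2) = -19
b (O): min(18, -2) = -2
c (O): min(-1, -4) = -4
P (X): max(-19, -2, -4) = -2
d (O): min(6, -11) = -11
e (O): min(8, 7) = 7
Q (X): max(-11, 7) = 7
O prefers the lower value; P=-2, Q=7. P is better since -2 < 7.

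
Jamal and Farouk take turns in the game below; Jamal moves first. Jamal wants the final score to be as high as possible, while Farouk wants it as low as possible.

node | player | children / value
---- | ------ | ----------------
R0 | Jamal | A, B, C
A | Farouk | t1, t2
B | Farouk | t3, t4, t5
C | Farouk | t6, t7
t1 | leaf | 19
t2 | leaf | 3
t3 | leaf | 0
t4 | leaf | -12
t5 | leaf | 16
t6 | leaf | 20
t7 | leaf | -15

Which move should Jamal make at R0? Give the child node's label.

A

A (Farouk): min(19, 3) = 3
B (Farouk): min(0, -12, 16) = -12
C (Farouk): min(20, -15) = -15
R0 (Jamal): max(3, -12, -15) = 3
Jamal at R0 wants the highest of {A=3, B=-12, C=-15}, so chooses A.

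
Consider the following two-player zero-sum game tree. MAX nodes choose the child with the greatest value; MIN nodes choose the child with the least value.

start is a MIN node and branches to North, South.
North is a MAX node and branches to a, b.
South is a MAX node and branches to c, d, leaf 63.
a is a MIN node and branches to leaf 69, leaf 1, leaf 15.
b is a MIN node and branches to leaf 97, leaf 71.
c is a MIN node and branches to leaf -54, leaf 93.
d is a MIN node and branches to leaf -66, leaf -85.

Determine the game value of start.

63

a (MIN): min(69, 1, 15) = 1
b (MIN): min(97, 71) = 71
North (MAX): max(1, 71) = 71
c (MIN): min(-54, 93) = -54
d (MIN): min(-66, -85) = -85
South (MAX): max(-54, -85, 63) = 63
start (MIN): min(71, 63) = 63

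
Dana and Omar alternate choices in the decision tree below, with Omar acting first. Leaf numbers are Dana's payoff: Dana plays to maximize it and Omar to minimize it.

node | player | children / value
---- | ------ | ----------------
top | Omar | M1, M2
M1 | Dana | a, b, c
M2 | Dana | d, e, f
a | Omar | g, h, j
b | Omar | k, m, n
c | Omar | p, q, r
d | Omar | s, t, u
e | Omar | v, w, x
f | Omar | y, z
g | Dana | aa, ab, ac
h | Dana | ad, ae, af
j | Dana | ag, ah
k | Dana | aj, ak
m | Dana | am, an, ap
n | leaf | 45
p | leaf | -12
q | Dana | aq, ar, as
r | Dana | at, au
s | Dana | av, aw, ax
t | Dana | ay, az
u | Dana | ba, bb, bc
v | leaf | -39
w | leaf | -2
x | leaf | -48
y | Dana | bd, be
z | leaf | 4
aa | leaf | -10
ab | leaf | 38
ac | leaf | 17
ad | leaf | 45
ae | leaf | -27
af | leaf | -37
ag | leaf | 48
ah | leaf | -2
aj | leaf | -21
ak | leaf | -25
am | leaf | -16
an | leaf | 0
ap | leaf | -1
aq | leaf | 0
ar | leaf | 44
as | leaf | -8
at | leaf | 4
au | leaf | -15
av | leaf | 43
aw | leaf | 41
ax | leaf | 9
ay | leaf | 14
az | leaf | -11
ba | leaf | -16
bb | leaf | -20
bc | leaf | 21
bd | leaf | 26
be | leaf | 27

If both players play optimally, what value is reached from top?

14

g (Dana): max(-10, 38, 17) = 38
h (Dana): max(45, -27, -37) = 45
j (Dana): max(48, -2) = 48
a (Omar): min(38, 45, 48) = 38
k (Dana): max(-21, -25) = -21
m (Dana): max(-16, 0, -1) = 0
b (Omar): min(-21, 0, 45) = -21
q (Dana): max(0, 44, -8) = 44
r (Dana): max(4, -15) = 4
c (Omar): min(-12, 44, 4) = -12
M1 (Dana): max(38, -21, -12) = 38
s (Dana): max(43, 41, 9) = 43
t (Dana): max(14, -11) = 14
u (Dana): max(-16, -20, 21) = 21
d (Omar): min(43, 14, 21) = 14
e (Omar): min(-39, -2, -48) = -48
y (Dana): max(26, 27) = 27
f (Omar): min(27, 4) = 4
M2 (Dana): max(14, -48, 4) = 14
top (Omar): min(38, 14) = 14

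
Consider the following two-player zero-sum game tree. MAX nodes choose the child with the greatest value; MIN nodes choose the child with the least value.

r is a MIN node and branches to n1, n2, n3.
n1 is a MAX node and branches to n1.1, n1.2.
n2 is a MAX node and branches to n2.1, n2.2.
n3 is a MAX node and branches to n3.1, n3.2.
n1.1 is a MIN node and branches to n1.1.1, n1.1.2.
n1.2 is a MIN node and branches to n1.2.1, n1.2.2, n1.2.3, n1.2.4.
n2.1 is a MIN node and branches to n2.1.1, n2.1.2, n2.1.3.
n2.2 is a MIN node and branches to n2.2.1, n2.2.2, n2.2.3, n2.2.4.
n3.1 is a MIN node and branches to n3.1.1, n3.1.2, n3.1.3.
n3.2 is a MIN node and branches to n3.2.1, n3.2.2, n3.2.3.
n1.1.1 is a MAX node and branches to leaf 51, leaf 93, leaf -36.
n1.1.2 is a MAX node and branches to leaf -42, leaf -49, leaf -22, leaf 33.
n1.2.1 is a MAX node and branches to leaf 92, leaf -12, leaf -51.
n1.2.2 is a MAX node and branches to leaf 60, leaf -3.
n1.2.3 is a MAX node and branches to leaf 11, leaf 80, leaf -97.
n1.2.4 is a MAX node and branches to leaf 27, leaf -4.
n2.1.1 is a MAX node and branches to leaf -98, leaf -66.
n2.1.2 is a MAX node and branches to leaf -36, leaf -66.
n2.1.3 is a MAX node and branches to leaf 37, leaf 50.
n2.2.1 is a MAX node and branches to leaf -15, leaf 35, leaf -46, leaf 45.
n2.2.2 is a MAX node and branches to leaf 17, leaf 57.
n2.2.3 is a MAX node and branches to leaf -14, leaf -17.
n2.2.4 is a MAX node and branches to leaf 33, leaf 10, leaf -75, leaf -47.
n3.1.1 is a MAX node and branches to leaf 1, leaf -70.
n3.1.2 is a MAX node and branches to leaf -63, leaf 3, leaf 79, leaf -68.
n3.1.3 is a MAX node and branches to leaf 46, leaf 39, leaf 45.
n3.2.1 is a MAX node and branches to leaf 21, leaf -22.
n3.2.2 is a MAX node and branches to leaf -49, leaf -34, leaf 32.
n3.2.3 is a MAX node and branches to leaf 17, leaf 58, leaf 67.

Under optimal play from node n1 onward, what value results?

33

n1.1.1 (MAX): max(51, 93, -36) = 93
n1.1.2 (MAX): max(-42, -49, -22, 33) = 33
n1.1 (MIN): min(93, 33) = 33
n1.2.1 (MAX): max(92, -12, -51) = 92
n1.2.2 (MAX): max(60, -3) = 60
n1.2.3 (MAX): max(11, 80, -97) = 80
n1.2.4 (MAX): max(27, -4) = 27
n1.2 (MIN): min(92, 60, 80, 27) = 27
n1 (MAX): max(33, 27) = 33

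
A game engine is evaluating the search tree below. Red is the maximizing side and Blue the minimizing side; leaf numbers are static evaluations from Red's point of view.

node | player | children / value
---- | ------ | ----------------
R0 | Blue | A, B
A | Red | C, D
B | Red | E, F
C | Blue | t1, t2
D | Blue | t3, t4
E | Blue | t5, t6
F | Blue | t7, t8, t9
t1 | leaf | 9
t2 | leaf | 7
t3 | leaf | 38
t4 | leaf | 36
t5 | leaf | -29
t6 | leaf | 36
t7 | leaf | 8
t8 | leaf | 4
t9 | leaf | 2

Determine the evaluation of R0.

2

C (Blue): min(9, 7) = 7
D (Blue): min(38, 36) = 36
A (Red): max(7, 36) = 36
E (Blue): min(-29, 36) = -29
F (Blue): min(8, 4, 2) = 2
B (Red): max(-29, 2) = 2
R0 (Blue): min(36, 2) = 2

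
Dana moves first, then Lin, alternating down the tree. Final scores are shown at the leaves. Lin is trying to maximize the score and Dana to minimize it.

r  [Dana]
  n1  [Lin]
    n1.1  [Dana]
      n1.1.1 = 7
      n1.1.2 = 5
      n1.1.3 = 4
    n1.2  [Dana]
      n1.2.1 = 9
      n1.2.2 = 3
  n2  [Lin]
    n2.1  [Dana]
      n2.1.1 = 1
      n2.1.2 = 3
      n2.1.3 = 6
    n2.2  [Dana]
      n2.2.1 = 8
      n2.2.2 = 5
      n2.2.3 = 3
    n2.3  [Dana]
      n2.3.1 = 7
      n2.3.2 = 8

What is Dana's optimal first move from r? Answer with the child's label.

n1

n1.1 (Dana): min(7, 5, 4) = 4
n1.2 (Dana): min(9, 3) = 3
n1 (Lin): max(4, 3) = 4
n2.1 (Dana): min(1, 3, 6) = 1
n2.2 (Dana): min(8, 5, 3) = 3
n2.3 (Dana): min(7, 8) = 7
n2 (Lin): max(1, 3, 7) = 7
r (Dana): min(4, 7) = 4
Dana at r wants the lowest of {n1=4, n2=7}, so chooses n1.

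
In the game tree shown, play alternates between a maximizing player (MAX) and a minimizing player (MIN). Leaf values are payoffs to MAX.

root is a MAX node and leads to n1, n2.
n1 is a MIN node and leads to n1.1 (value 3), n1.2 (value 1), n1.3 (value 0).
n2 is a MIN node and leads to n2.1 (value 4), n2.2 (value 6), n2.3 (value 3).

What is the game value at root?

3

n1 (MIN): min(3, 1, 0) = 0
n2 (MIN): min(4, 6, 3) = 3
root (MAX): max(0, 3) = 3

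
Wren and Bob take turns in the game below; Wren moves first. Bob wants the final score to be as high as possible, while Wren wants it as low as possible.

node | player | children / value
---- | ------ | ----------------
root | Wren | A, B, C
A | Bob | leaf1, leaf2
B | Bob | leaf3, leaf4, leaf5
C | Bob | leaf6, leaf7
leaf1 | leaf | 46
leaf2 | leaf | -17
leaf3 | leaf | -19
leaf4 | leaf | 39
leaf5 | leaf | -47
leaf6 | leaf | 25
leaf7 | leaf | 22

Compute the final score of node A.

A (Bob): max(46, -17) = 46

46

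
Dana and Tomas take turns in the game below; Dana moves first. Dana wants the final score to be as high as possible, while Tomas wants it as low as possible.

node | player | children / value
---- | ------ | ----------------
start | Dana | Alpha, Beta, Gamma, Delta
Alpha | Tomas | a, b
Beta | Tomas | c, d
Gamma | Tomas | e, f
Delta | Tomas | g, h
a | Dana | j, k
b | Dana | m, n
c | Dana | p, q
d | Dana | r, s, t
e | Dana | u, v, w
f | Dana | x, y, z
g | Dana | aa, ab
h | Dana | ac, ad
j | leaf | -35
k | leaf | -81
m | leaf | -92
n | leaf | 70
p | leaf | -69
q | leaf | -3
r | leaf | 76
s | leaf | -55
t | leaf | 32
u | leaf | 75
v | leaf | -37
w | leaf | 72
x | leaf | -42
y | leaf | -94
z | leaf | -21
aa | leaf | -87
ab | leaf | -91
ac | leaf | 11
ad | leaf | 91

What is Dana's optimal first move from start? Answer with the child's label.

Beta

a (Dana): max(-35, -81) = -35
b (Dana): max(-92, 70) = 70
Alpha (Tomas): min(-35, 70) = -35
c (Dana): max(-69, -3) = -3
d (Dana): max(76, -55, 32) = 76
Beta (Tomas): min(-3, 76) = -3
e (Dana): max(75, -37, 72) = 75
f (Dana): max(-42, -94, -21) = -21
Gamma (Tomas): min(75, -21) = -21
g (Dana): max(-87, -91) = -87
h (Dana): max(11, 91) = 91
Delta (Tomas): min(-87, 91) = -87
start (Dana): max(-35, -3, -21, -87) = -3
Dana at start wants the highest of {Alpha=-35, Beta=-3, Gamma=-21, Delta=-87}, so chooses Beta.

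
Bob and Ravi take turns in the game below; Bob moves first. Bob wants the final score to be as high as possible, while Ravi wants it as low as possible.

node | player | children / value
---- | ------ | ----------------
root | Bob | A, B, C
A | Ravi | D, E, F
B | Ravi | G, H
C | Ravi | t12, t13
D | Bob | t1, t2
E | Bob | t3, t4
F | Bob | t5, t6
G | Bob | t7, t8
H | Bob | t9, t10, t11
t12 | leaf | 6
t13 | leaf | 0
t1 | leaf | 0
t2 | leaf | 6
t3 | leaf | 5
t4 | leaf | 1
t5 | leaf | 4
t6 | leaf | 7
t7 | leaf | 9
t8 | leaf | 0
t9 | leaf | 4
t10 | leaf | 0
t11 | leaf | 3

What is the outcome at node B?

G (Bob): max(9, 0) = 9
H (Bob): max(4, 0, 3) = 4
B (Ravi): min(9, 4) = 4

4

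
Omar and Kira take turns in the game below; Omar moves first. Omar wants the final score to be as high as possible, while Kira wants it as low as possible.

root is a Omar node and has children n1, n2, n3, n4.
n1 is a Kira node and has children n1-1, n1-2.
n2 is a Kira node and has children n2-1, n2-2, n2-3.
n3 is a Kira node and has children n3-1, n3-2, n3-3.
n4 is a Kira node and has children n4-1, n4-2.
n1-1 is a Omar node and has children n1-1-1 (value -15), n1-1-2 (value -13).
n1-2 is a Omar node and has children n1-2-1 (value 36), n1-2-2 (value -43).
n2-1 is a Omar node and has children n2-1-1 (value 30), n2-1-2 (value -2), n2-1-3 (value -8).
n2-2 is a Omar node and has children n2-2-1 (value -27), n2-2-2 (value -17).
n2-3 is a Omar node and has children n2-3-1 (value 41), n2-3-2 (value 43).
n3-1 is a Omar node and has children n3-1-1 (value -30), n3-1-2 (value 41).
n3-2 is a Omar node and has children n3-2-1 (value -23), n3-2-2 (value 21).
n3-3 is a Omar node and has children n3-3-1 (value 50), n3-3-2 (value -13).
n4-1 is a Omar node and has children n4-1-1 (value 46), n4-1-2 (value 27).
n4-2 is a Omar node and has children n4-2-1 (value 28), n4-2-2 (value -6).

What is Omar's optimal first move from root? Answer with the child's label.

n4

n1-1 (Omar): max(-15, -13) = -13
n1-2 (Omar): max(36, -43) = 36
n1 (Kira): min(-13, 36) = -13
n2-1 (Omar): max(30, -2, -8) = 30
n2-2 (Omar): max(-27, -17) = -17
n2-3 (Omar): max(41, 43) = 43
n2 (Kira): min(30, -17, 43) = -17
n3-1 (Omar): max(-30, 41) = 41
n3-2 (Omar): max(-23, 21) = 21
n3-3 (Omar): max(50, -13) = 50
n3 (Kira): min(41, 21, 50) = 21
n4-1 (Omar): max(46, 27) = 46
n4-2 (Omar): max(28, -6) = 28
n4 (Kira): min(46, 28) = 28
root (Omar): max(-13, -17, 21, 28) = 28
Omar at root wants the highest of {n1=-13, n2=-17, n3=21, n4=28}, so chooses n4.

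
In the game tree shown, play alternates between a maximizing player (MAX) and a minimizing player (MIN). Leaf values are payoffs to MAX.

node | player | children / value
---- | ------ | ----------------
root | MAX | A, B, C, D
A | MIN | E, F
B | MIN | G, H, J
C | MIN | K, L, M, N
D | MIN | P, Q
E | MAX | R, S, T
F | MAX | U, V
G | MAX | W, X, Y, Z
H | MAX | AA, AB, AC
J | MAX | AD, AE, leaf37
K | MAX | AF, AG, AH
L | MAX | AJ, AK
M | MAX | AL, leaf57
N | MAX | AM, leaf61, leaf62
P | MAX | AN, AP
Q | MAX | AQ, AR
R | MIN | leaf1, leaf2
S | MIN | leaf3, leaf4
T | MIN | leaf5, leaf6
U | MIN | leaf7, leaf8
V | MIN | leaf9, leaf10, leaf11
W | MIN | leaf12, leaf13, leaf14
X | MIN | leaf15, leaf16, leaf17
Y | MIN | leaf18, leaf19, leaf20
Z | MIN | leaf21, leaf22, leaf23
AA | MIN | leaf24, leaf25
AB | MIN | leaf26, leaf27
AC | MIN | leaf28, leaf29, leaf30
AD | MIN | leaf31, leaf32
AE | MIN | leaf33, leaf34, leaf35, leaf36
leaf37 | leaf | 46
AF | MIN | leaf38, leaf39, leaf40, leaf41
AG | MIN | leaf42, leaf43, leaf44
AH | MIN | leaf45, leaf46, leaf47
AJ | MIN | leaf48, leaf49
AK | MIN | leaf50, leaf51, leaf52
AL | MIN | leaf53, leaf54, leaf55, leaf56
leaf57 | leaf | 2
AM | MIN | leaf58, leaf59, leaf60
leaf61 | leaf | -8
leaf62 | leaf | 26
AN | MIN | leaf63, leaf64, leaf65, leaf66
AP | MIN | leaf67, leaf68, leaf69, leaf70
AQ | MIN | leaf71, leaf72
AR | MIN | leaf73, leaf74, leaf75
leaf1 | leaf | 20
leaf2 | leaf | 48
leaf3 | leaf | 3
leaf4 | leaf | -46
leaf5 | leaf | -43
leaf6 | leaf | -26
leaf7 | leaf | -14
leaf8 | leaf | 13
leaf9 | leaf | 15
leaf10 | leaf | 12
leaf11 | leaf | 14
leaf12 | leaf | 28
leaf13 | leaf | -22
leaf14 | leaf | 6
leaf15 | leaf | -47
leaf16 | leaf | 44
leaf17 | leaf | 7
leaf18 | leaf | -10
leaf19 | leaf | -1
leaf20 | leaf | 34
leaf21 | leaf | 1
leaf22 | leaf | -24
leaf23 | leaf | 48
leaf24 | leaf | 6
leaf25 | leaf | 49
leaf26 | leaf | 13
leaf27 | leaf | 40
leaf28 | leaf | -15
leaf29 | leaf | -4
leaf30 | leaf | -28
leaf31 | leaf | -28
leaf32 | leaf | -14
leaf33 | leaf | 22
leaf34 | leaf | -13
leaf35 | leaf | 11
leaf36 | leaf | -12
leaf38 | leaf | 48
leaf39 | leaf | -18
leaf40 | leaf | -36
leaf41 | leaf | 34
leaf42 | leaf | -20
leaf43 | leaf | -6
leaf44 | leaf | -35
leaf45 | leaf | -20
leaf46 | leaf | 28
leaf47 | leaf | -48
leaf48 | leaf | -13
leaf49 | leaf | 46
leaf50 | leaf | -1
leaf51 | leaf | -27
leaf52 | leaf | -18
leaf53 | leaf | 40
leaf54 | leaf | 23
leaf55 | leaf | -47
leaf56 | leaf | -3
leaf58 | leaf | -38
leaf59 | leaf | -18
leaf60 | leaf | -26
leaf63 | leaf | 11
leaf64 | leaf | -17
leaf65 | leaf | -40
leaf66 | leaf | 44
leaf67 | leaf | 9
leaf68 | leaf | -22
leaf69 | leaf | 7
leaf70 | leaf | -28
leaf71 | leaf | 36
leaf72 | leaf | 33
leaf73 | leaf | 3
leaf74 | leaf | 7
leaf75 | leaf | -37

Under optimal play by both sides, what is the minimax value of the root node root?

12

R (MIN): min(20, 48) = 20
S (MIN): min(3, -46) = -46
T (MIN): min(-43, -26) = -43
E (MAX): max(20, -46, -43) = 20
U (MIN): min(-14, 13) = -14
V (MIN): min(15, 12, 14) = 12
F (MAX): max(-14, 12) = 12
A (MIN): min(20, 12) = 12
W (MIN): min(28, -22, 6) = -22
X (MIN): min(-47, 44, 7) = -47
Y (MIN): min(-10, -1, 34) = -10
Z (MIN): min(1, -24, 48) = -24
G (MAX): max(-22, -47, -10, -24) = -10
AA (MIN): min(6, 49) = 6
AB (MIN): min(13, 40) = 13
AC (MIN): min(-15, -4, -28) = -28
H (MAX): max(6, 13, -28) = 13
AD (MIN): min(-28, -14) = -28
AE (MIN): min(22, -13, 11, -12) = -13
J (MAX): max(-28, -13, 46) = 46
B (MIN): min(-10, 13, 46) = -10
AF (MIN): min(48, -18, -36, 34) = -36
AG (MIN): min(-20, -6, -35) = -35
AH (MIN): min(-20, 28, -48) = -48
K (MAX): max(-36, -35, -48) = -35
AJ (MIN): min(-13, 46) = -13
AK (MIN): min(-1, -27, -18) = -27
L (MAX): max(-13, -27) = -13
AL (MIN): min(40, 23, -47, -3) = -47
M (MAX): max(-47, 2) = 2
AM (MIN): min(-38, -18, -26) = -38
N (MAX): max(-38, -8, 26) = 26
C (MIN): min(-35, -13, 2, 26) = -35
AN (MIN): min(11, -17, -40, 44) = -40
AP (MIN): min(9, -22, 7, -28) = -28
P (MAX): max(-40, -28) = -28
AQ (MIN): min(36, 33) = 33
AR (MIN): min(3, 7, -37) = -37
Q (MAX): max(33, -37) = 33
D (MIN): min(-28, 33) = -28
root (MAX): max(12, -10, -35, -28) = 12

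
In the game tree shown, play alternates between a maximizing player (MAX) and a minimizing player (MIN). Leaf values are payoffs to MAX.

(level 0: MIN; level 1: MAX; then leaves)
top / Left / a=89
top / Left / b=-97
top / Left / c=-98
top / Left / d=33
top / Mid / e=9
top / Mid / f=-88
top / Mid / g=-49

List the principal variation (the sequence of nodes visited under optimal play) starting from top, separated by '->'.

top -> Mid -> e

Left (MAX): max(89, -97, -98, 33) = 89
Mid (MAX): max(9, -88, -49) = 9
top (MIN): min(89, 9) = 9
At top, MIN picks Mid (lowest: 9).
At Mid, MAX picks e (highest: 9).
Terminal value 9.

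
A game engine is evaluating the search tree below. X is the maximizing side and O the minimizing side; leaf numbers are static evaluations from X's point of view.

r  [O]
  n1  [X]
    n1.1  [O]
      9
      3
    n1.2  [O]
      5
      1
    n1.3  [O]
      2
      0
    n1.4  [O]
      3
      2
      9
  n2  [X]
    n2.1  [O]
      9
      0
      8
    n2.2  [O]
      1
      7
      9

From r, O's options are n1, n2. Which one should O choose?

n2

n1.1 (O): min(9, 3) = 3
n1.2 (O): min(5, 1) = 1
n1.3 (O): min(2, 0) = 0
n1.4 (O): min(3, 2, 9) = 2
n1 (X): max(3, 1, 0, 2) = 3
n2.1 (O): min(9, 0, 8) = 0
n2.2 (O): min(1, 7, 9) = 1
n2 (X): max(0, 1) = 1
r (O): min(3, 1) = 1
O at r wants the lowest of {n1=3, n2=1}, so chooses n2.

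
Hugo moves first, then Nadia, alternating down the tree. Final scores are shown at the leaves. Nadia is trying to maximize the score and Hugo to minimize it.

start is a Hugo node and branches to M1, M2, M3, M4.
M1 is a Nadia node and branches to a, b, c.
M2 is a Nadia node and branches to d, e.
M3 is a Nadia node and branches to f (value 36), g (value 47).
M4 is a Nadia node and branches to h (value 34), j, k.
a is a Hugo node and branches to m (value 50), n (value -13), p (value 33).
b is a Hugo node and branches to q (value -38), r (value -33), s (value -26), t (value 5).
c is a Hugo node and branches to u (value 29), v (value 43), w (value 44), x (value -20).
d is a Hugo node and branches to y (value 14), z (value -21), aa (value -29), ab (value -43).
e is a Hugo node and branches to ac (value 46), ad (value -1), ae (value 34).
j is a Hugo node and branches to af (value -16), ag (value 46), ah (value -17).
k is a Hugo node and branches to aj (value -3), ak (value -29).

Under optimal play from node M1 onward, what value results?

a (Hugo): min(50, -13, 33) = -13
b (Hugo): min(-38, -33, -26, 5) = -38
c (Hugo): min(29, 43, 44, -20) = -20
M1 (Nadia): max(-13, -38, -20) = -13

-13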